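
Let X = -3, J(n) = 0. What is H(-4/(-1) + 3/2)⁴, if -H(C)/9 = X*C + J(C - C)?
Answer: 7780827681/16 ≈ 4.8630e+8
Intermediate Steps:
H(C) = 27*C (H(C) = -9*(-3*C + 0) = -(-27)*C = 27*C)
H(-4/(-1) + 3/2)⁴ = (27*(-4/(-1) + 3/2))⁴ = (27*(-4*(-1) + 3*(½)))⁴ = (27*(4 + 3/2))⁴ = (27*(11/2))⁴ = (297/2)⁴ = 7780827681/16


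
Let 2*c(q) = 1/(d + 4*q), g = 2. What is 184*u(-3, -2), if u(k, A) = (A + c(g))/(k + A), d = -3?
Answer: 1748/25 ≈ 69.920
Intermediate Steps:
c(q) = 1/(2*(-3 + 4*q))
u(k, A) = (1/10 + A)/(A + k) (u(k, A) = (A + 1/(2*(-3 + 4*2)))/(k + A) = (A + 1/(2*(-3 + 8)))/(A + k) = (A + (1/2)/5)/(A + k) = (A + (1/2)*(1/5))/(A + k) = (A + 1/10)/(A + k) = (1/10 + A)/(A + k))
184*u(-3, -2) = 184*((1/10 - 2)/(-2 - 3)) = 184*(-19/10/(-5)) = 184*(-1/5*(-19/10)) = 184*(19/50) = 1748/25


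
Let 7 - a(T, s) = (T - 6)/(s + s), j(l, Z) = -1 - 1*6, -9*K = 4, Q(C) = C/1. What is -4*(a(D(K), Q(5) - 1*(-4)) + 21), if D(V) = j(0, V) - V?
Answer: -9298/81 ≈ -114.79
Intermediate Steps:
Q(C) = C (Q(C) = C*1 = C)
K = -4/9 (K = -⅑*4 = -4/9 ≈ -0.44444)
j(l, Z) = -7 (j(l, Z) = -1 - 6 = -7)
D(V) = -7 - V
a(T, s) = 7 - (-6 + T)/(2*s) (a(T, s) = 7 - (T - 6)/(s + s) = 7 - (-6 + T)/(2*s))
-4*(a(D(K), Q(5) - 1*(-4)) + 21) = -4*((6 - (-7 - 1*(-4/9)) + 14*(5 - 1*(-4)))/(2*(5 - 1*(-4))) + 21) = -4*((6 - (-7 + 4/9) + 14*(5 + 4))/(2*(5 + 4)) + 21) = -4*((½)*(6 - 1*(-59/9) + 14*9)/9 + 21) = -4*((½)*(⅑)*(6 + 59/9 + 126) + 21) = -4*((½)*(⅑)*(1247/9) + 21) = -4*(1247/162 + 21) = -4*4649/162 = -9298/81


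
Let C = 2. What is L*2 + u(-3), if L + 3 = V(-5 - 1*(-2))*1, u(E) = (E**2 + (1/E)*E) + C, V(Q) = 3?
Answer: 12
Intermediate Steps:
u(E) = 3 + E**2 (u(E) = (E**2 + (1/E)*E) + 2 = (E**2 + E/E) + 2 = (E**2 + 1) + 2 = (1 + E**2) + 2 = 3 + E**2)
L = 0 (L = -3 + 3*1 = -3 + 3 = 0)
L*2 + u(-3) = 0*2 + (3 + (-3)**2) = 0 + (3 + 9) = 0 + 12 = 12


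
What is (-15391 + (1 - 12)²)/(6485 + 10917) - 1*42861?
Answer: -372941196/8701 ≈ -42862.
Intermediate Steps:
(-15391 + (1 - 12)²)/(6485 + 10917) - 1*42861 = (-15391 + (-11)²)/17402 - 42861 = (-15391 + 121)*(1/17402) - 42861 = -15270*1/17402 - 42861 = -7635/8701 - 42861 = -372941196/8701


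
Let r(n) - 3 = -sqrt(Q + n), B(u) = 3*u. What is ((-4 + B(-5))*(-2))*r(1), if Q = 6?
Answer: 114 - 38*sqrt(7) ≈ 13.461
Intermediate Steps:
r(n) = 3 - sqrt(6 + n)
((-4 + B(-5))*(-2))*r(1) = ((-4 + 3*(-5))*(-2))*(3 - sqrt(6 + 1)) = ((-4 - 15)*(-2))*(3 - sqrt(7)) = (-19*(-2))*(3 - sqrt(7)) = 38*(3 - sqrt(7)) = 114 - 38*sqrt(7)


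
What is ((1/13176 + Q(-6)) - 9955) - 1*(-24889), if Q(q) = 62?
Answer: 197587297/13176 ≈ 14996.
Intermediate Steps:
((1/13176 + Q(-6)) - 9955) - 1*(-24889) = ((1/13176 + 62) - 9955) - 1*(-24889) = ((1/13176 + 62) - 9955) + 24889 = (816913/13176 - 9955) + 24889 = -130350167/13176 + 24889 = 197587297/13176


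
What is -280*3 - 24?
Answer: -864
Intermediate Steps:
-280*3 - 24 = -20*42 - 24 = -840 - 24 = -864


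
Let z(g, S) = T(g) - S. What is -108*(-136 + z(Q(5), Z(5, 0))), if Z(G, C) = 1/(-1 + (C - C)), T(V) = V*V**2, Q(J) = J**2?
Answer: -1672920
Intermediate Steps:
T(V) = V**3
Z(G, C) = -1 (Z(G, C) = 1/(-1 + 0) = 1/(-1) = -1)
z(g, S) = g**3 - S
-108*(-136 + z(Q(5), Z(5, 0))) = -108*(-136 + ((5**2)**3 - 1*(-1))) = -108*(-136 + (25**3 + 1)) = -108*(-136 + (15625 + 1)) = -108*(-136 + 15626) = -108*15490 = -1672920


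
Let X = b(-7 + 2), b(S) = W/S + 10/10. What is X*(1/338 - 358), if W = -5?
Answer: -121003/169 ≈ -715.99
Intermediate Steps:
b(S) = 1 - 5/S (b(S) = -5/S + 10/10 = -5/S + 10*(⅒) = -5/S + 1 = 1 - 5/S)
X = 2 (X = (-5 + (-7 + 2))/(-7 + 2) = (-5 - 5)/(-5) = -⅕*(-10) = 2)
X*(1/338 - 358) = 2*(1/338 - 358) = 2*(-121003/338) = -121003/169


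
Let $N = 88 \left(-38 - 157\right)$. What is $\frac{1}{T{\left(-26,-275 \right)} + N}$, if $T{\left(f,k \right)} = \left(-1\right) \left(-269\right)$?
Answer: $- \frac{1}{16891} \approx -5.9203 \cdot 10^{-5}$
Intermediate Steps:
$T{\left(f,k \right)} = 269$
$N = -17160$ ($N = 88 \left(-195\right) = -17160$)
$\frac{1}{T{\left(-26,-275 \right)} + N} = \frac{1}{269 - 17160} = \frac{1}{-16891} = - \frac{1}{16891}$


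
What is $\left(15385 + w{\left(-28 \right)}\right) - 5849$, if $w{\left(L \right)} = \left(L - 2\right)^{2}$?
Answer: $10436$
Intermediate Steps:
$w{\left(L \right)} = \left(-2 + L\right)^{2}$
$\left(15385 + w{\left(-28 \right)}\right) - 5849 = \left(15385 + \left(-2 - 28\right)^{2}\right) - 5849 = \left(15385 + \left(-30\right)^{2}\right) - 5849 = \left(15385 + 900\right) - 5849 = 16285 - 5849 = 10436$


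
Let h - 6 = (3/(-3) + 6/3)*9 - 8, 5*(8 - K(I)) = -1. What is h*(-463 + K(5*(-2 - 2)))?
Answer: -15918/5 ≈ -3183.6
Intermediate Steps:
K(I) = 41/5 (K(I) = 8 - ⅕*(-1) = 8 + ⅕ = 41/5)
h = 7 (h = 6 + ((3/(-3) + 6/3)*9 - 8) = 6 + ((3*(-⅓) + 6*(⅓))*9 - 8) = 6 + ((-1 + 2)*9 - 8) = 6 + (1*9 - 8) = 6 + (9 - 8) = 6 + 1 = 7)
h*(-463 + K(5*(-2 - 2))) = 7*(-463 + 41/5) = 7*(-2274/5) = -15918/5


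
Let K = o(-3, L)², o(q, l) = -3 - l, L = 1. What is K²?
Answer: 256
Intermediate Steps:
K = 16 (K = (-3 - 1*1)² = (-3 - 1)² = (-4)² = 16)
K² = 16² = 256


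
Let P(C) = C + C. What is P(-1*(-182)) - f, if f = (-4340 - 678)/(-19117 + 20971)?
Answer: 339937/927 ≈ 366.71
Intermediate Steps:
P(C) = 2*C
f = -2509/927 (f = -5018/1854 = -5018*1/1854 = -2509/927 ≈ -2.7066)
P(-1*(-182)) - f = 2*(-1*(-182)) - 1*(-2509/927) = 2*182 + 2509/927 = 364 + 2509/927 = 339937/927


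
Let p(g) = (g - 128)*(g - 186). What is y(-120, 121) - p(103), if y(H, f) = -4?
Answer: -2079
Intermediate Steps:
p(g) = (-186 + g)*(-128 + g) (p(g) = (-128 + g)*(-186 + g) = (-186 + g)*(-128 + g))
y(-120, 121) - p(103) = -4 - (23808 + 103**2 - 314*103) = -4 - (23808 + 10609 - 32342) = -4 - 1*2075 = -4 - 2075 = -2079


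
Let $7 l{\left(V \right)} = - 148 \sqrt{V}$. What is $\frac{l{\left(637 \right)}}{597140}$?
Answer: $- \frac{37 \sqrt{13}}{149285} \approx -0.00089363$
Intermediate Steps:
$l{\left(V \right)} = - \frac{148 \sqrt{V}}{7}$ ($l{\left(V \right)} = \frac{\left(-148\right) \sqrt{V}}{7} = - \frac{148 \sqrt{V}}{7}$)
$\frac{l{\left(637 \right)}}{597140} = \frac{\left(- \frac{148}{7}\right) \sqrt{637}}{597140} = - \frac{148 \cdot 7 \sqrt{13}}{7} \cdot \frac{1}{597140} = - 148 \sqrt{13} \cdot \frac{1}{597140} = - \frac{37 \sqrt{13}}{149285}$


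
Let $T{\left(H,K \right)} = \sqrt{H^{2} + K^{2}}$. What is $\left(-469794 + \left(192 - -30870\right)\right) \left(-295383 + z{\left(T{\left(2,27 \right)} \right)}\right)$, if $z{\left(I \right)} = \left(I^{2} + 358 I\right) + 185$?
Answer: $129191218380 - 157066056 \sqrt{733} \approx 1.2494 \cdot 10^{11}$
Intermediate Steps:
$z{\left(I \right)} = 185 + I^{2} + 358 I$
$\left(-469794 + \left(192 - -30870\right)\right) \left(-295383 + z{\left(T{\left(2,27 \right)} \right)}\right) = \left(-469794 + \left(192 - -30870\right)\right) \left(-295383 + \left(185 + \left(\sqrt{2^{2} + 27^{2}}\right)^{2} + 358 \sqrt{2^{2} + 27^{2}}\right)\right) = \left(-469794 + \left(192 + 30870\right)\right) \left(-295383 + \left(185 + \left(\sqrt{4 + 729}\right)^{2} + 358 \sqrt{4 + 729}\right)\right) = \left(-469794 + 31062\right) \left(-295383 + \left(185 + \left(\sqrt{733}\right)^{2} + 358 \sqrt{733}\right)\right) = - 438732 \left(-295383 + \left(185 + 733 + 358 \sqrt{733}\right)\right) = - 438732 \left(-295383 + \left(918 + 358 \sqrt{733}\right)\right) = - 438732 \left(-294465 + 358 \sqrt{733}\right) = 129191218380 - 157066056 \sqrt{733}$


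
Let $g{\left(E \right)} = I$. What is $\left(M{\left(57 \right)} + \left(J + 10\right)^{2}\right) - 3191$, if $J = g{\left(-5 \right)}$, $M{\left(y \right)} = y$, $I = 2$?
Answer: $-2990$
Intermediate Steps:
$g{\left(E \right)} = 2$
$J = 2$
$\left(M{\left(57 \right)} + \left(J + 10\right)^{2}\right) - 3191 = \left(57 + \left(2 + 10\right)^{2}\right) - 3191 = \left(57 + 12^{2}\right) - 3191 = \left(57 + 144\right) - 3191 = 201 - 3191 = -2990$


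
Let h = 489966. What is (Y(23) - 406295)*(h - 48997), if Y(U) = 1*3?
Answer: -179162176948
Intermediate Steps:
Y(U) = 3
(Y(23) - 406295)*(h - 48997) = (3 - 406295)*(489966 - 48997) = -406292*440969 = -179162176948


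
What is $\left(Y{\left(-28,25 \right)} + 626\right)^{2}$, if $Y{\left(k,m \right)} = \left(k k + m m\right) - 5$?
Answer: $4120900$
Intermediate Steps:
$Y{\left(k,m \right)} = -5 + k^{2} + m^{2}$ ($Y{\left(k,m \right)} = \left(k^{2} + m^{2}\right) - 5 = -5 + k^{2} + m^{2}$)
$\left(Y{\left(-28,25 \right)} + 626\right)^{2} = \left(\left(-5 + \left(-28\right)^{2} + 25^{2}\right) + 626\right)^{2} = \left(\left(-5 + 784 + 625\right) + 626\right)^{2} = \left(1404 + 626\right)^{2} = 2030^{2} = 4120900$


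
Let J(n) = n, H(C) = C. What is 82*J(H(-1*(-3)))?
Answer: 246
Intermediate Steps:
82*J(H(-1*(-3))) = 82*(-1*(-3)) = 82*3 = 246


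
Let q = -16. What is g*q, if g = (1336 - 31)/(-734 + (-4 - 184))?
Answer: 10440/461 ≈ 22.646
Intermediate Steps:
g = -1305/922 (g = 1305/(-734 - 188) = 1305/(-922) = 1305*(-1/922) = -1305/922 ≈ -1.4154)
g*q = -1305/922*(-16) = 10440/461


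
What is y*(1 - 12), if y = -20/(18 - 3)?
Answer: 44/3 ≈ 14.667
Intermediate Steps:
y = -4/3 (y = -20/15 = -20*1/15 = -4/3 ≈ -1.3333)
y*(1 - 12) = -4*(1 - 12)/3 = -4/3*(-11) = 44/3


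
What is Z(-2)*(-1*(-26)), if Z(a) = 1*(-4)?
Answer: -104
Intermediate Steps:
Z(a) = -4
Z(-2)*(-1*(-26)) = -(-4)*(-26) = -4*26 = -104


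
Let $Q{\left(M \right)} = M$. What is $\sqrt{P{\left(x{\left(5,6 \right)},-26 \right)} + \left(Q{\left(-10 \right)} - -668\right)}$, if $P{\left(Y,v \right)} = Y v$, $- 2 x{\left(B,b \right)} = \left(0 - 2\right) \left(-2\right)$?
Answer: $\sqrt{710} \approx 26.646$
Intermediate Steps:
$x{\left(B,b \right)} = -2$ ($x{\left(B,b \right)} = - \frac{\left(0 - 2\right) \left(-2\right)}{2} = - \frac{\left(-2\right) \left(-2\right)}{2} = \left(- \frac{1}{2}\right) 4 = -2$)
$\sqrt{P{\left(x{\left(5,6 \right)},-26 \right)} + \left(Q{\left(-10 \right)} - -668\right)} = \sqrt{\left(-2\right) \left(-26\right) - -658} = \sqrt{52 + \left(-10 + 668\right)} = \sqrt{52 + 658} = \sqrt{710}$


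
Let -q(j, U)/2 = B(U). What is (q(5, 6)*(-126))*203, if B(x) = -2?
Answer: -102312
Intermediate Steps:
q(j, U) = 4 (q(j, U) = -2*(-2) = 4)
(q(5, 6)*(-126))*203 = (4*(-126))*203 = -504*203 = -102312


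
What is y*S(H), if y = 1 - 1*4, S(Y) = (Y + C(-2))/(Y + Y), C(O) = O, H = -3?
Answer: -5/2 ≈ -2.5000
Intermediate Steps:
S(Y) = (-2 + Y)/(2*Y) (S(Y) = (Y - 2)/(Y + Y) = (-2 + Y)/((2*Y)) = (-2 + Y)*(1/(2*Y)) = (-2 + Y)/(2*Y))
y = -3 (y = 1 - 4 = -3)
y*S(H) = -3*(-2 - 3)/(2*(-3)) = -3*(-1)*(-5)/(2*3) = -3*⅚ = -5/2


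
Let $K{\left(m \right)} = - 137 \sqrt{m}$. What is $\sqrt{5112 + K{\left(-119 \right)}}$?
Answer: $\sqrt{5112 - 137 i \sqrt{119}} \approx 72.243 - 10.344 i$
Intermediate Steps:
$\sqrt{5112 + K{\left(-119 \right)}} = \sqrt{5112 - 137 \sqrt{-119}} = \sqrt{5112 - 137 i \sqrt{119}}$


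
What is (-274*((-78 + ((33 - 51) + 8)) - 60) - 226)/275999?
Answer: 40326/275999 ≈ 0.14611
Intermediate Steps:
(-274*((-78 + ((33 - 51) + 8)) - 60) - 226)/275999 = (-274*((-78 + (-18 + 8)) - 60) - 226)*(1/275999) = (-274*((-78 - 10) - 60) - 226)*(1/275999) = (-274*(-88 - 60) - 226)*(1/275999) = (-274*(-148) - 226)*(1/275999) = (40552 - 226)*(1/275999) = 40326*(1/275999) = 40326/275999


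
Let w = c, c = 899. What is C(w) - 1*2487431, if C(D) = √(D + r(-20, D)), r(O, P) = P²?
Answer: -2487431 + 30*√899 ≈ -2.4865e+6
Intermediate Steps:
w = 899
C(D) = √(D + D²)
C(w) - 1*2487431 = √(899*(1 + 899)) - 1*2487431 = √(899*900) - 2487431 = √809100 - 2487431 = 30*√899 - 2487431 = -2487431 + 30*√899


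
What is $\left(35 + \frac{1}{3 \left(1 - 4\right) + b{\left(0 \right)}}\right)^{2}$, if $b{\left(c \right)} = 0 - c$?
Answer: $\frac{98596}{81} \approx 1217.2$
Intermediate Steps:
$b{\left(c \right)} = - c$
$\left(35 + \frac{1}{3 \left(1 - 4\right) + b{\left(0 \right)}}\right)^{2} = \left(35 + \frac{1}{3 \left(1 - 4\right) - 0}\right)^{2} = \left(35 + \frac{1}{3 \left(-3\right) + 0}\right)^{2} = \left(35 + \frac{1}{-9 + 0}\right)^{2} = \left(35 + \frac{1}{-9}\right)^{2} = \left(35 - \frac{1}{9}\right)^{2} = \left(\frac{314}{9}\right)^{2} = \frac{98596}{81}$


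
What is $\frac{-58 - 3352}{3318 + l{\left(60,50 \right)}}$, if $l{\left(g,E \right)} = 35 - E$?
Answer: $- \frac{3410}{3303} \approx -1.0324$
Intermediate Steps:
$\frac{-58 - 3352}{3318 + l{\left(60,50 \right)}} = \frac{-58 - 3352}{3318 + \left(35 - 50\right)} = - \frac{3410}{3318 + \left(35 - 50\right)} = - \frac{3410}{3318 - 15} = - \frac{3410}{3303}$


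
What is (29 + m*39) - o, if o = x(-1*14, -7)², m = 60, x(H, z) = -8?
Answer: 2305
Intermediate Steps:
o = 64 (o = (-8)² = 64)
(29 + m*39) - o = (29 + 60*39) - 1*64 = (29 + 2340) - 64 = 2369 - 64 = 2305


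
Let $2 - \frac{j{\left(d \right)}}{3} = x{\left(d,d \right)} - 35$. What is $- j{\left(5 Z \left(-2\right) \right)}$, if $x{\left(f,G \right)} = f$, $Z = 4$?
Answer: $-231$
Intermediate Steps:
$j{\left(d \right)} = 111 - 3 d$ ($j{\left(d \right)} = 6 - 3 \left(d - 35\right) = 6 - 3 \left(-35 + d\right) = 6 - \left(-105 + 3 d\right) = 111 - 3 d$)
$- j{\left(5 Z \left(-2\right) \right)} = - (111 - 3 \cdot 5 \cdot 4 \left(-2\right)) = - (111 - 3 \cdot 20 \left(-2\right)) = - (111 - -120) = - (111 + 120) = \left(-1\right) 231 = -231$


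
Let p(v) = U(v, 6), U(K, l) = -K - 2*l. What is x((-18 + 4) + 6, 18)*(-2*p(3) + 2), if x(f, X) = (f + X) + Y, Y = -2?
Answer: 256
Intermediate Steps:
p(v) = -12 - v (p(v) = -v - 2*6 = -v - 12 = -12 - v)
x(f, X) = -2 + X + f (x(f, X) = (f + X) - 2 = (X + f) - 2 = -2 + X + f)
x((-18 + 4) + 6, 18)*(-2*p(3) + 2) = (-2 + 18 + ((-18 + 4) + 6))*(-2*(-12 - 1*3) + 2) = (-2 + 18 + (-14 + 6))*(-2*(-12 - 3) + 2) = (-2 + 18 - 8)*(-2*(-15) + 2) = 8*(30 + 2) = 8*32 = 256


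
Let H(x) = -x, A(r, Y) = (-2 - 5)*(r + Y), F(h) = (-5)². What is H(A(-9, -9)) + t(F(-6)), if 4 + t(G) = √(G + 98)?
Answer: -130 + √123 ≈ -118.91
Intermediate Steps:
F(h) = 25
A(r, Y) = -7*Y - 7*r (A(r, Y) = -7*(Y + r) = -7*Y - 7*r)
t(G) = -4 + √(98 + G) (t(G) = -4 + √(G + 98) = -4 + √(98 + G))
H(A(-9, -9)) + t(F(-6)) = -(-7*(-9) - 7*(-9)) + (-4 + √(98 + 25)) = -(63 + 63) + (-4 + √123) = -1*126 + (-4 + √123) = -126 + (-4 + √123) = -130 + √123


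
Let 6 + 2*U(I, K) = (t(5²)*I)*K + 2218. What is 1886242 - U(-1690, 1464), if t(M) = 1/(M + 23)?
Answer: 3821817/2 ≈ 1.9109e+6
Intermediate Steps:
t(M) = 1/(23 + M)
U(I, K) = 1106 + I*K/96 (U(I, K) = -3 + ((I/(23 + 5²))*K + 2218)/2 = -3 + ((I/(23 + 25))*K + 2218)/2 = -3 + ((I/48)*K + 2218)/2 = -3 + (I*K/48 + 2218)/2 = -3 + (2218 + I*K/48)/2 = -3 + (1109 + I*K/96) = 1106 + I*K/96)
1886242 - U(-1690, 1464) = 1886242 - (1106 + (1/96)*(-1690)*1464) = 1886242 - (1106 - 51545/2) = 1886242 - 1*(-49333/2) = 1886242 + 49333/2 = 3821817/2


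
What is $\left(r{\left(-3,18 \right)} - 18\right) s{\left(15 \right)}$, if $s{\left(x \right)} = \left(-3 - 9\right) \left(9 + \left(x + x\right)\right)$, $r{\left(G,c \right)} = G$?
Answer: $9828$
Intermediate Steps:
$s{\left(x \right)} = -108 - 24 x$ ($s{\left(x \right)} = - 12 \left(9 + 2 x\right) = -108 - 24 x$)
$\left(r{\left(-3,18 \right)} - 18\right) s{\left(15 \right)} = \left(-3 - 18\right) \left(-108 - 360\right) = - 21 \left(-108 - 360\right) = \left(-21\right) \left(-468\right) = 9828$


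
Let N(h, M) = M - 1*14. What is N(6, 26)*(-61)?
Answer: -732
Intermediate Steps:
N(h, M) = -14 + M (N(h, M) = M - 14 = -14 + M)
N(6, 26)*(-61) = (-14 + 26)*(-61) = 12*(-61) = -732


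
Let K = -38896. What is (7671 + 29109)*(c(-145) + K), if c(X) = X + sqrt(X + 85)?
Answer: -1435927980 + 73560*I*sqrt(15) ≈ -1.4359e+9 + 2.849e+5*I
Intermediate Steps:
c(X) = X + sqrt(85 + X)
(7671 + 29109)*(c(-145) + K) = (7671 + 29109)*((-145 + sqrt(85 - 145)) - 38896) = 36780*((-145 + sqrt(-60)) - 38896) = 36780*((-145 + 2*I*sqrt(15)) - 38896) = 36780*(-39041 + 2*I*sqrt(15)) = -1435927980 + 73560*I*sqrt(15)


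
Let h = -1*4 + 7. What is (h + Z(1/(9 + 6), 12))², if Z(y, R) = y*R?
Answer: 361/25 ≈ 14.440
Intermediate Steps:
Z(y, R) = R*y
h = 3 (h = -4 + 7 = 3)
(h + Z(1/(9 + 6), 12))² = (3 + 12/(9 + 6))² = (3 + 12/15)² = (3 + 12*(1/15))² = (3 + ⅘)² = (19/5)² = 361/25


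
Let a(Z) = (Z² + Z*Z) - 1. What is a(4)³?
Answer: 29791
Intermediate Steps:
a(Z) = -1 + 2*Z² (a(Z) = (Z² + Z²) - 1 = 2*Z² - 1 = -1 + 2*Z²)
a(4)³ = (-1 + 2*4²)³ = (-1 + 2*16)³ = (-1 + 32)³ = 31³ = 29791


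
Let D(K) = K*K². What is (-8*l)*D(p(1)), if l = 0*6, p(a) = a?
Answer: 0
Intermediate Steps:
D(K) = K³
l = 0
(-8*l)*D(p(1)) = -8*0*1³ = 0*1 = 0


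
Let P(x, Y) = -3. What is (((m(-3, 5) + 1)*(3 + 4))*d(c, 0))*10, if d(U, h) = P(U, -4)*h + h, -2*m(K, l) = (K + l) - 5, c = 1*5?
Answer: 0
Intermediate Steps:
c = 5
m(K, l) = 5/2 - K/2 - l/2 (m(K, l) = -((K + l) - 5)/2 = -(-5 + K + l)/2 = 5/2 - K/2 - l/2)
d(U, h) = -2*h (d(U, h) = -3*h + h = -2*h)
(((m(-3, 5) + 1)*(3 + 4))*d(c, 0))*10 = ((((5/2 - ½*(-3) - ½*5) + 1)*(3 + 4))*(-2*0))*10 = ((((5/2 + 3/2 - 5/2) + 1)*7)*0)*10 = (((3/2 + 1)*7)*0)*10 = (((5/2)*7)*0)*10 = ((35/2)*0)*10 = 0*10 = 0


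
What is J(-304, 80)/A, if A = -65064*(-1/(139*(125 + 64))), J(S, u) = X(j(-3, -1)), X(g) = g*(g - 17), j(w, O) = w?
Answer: 131355/5422 ≈ 24.226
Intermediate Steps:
X(g) = g*(-17 + g)
J(S, u) = 60 (J(S, u) = -3*(-17 - 3) = -3*(-20) = 60)
A = 21688/8757 (A = -65064/(189*(-139)) = -65064/(-26271) = -65064*(-1/26271) = 21688/8757 ≈ 2.4766)
J(-304, 80)/A = 60/(21688/8757) = 60*(8757/21688) = 131355/5422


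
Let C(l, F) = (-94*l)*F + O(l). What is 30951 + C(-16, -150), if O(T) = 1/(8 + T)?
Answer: -1557193/8 ≈ -1.9465e+5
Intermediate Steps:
C(l, F) = 1/(8 + l) - 94*F*l (C(l, F) = (-94*l)*F + 1/(8 + l) = -94*F*l + 1/(8 + l) = 1/(8 + l) - 94*F*l)
30951 + C(-16, -150) = 30951 + (1 - 94*(-150)*(-16)*(8 - 16))/(8 - 16) = 30951 + (1 - 94*(-150)*(-16)*(-8))/(-8) = 30951 - (1 + 1804800)/8 = 30951 - ⅛*1804801 = 30951 - 1804801/8 = -1557193/8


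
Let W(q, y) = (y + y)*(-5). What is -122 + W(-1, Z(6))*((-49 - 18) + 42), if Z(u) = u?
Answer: 1378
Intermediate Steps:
W(q, y) = -10*y (W(q, y) = (2*y)*(-5) = -10*y)
-122 + W(-1, Z(6))*((-49 - 18) + 42) = -122 + (-10*6)*((-49 - 18) + 42) = -122 - 60*(-67 + 42) = -122 - 60*(-25) = -122 + 1500 = 1378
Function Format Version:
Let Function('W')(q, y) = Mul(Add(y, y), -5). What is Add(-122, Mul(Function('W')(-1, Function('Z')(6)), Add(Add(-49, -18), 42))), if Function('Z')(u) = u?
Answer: 1378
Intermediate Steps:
Function('W')(q, y) = Mul(-10, y) (Function('W')(q, y) = Mul(Mul(2, y), -5) = Mul(-10, y))
Add(-122, Mul(Function('W')(-1, Function('Z')(6)), Add(Add(-49, -18), 42))) = Add(-122, Mul(Mul(-10, 6), Add(Add(-49, -18), 42))) = Add(-122, Mul(-60, Add(-67, 42))) = Add(-122, Mul(-60, -25)) = Add(-122, 1500) = 1378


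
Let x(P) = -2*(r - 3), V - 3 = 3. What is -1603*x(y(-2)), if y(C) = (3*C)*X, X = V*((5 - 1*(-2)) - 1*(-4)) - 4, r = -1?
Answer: -12824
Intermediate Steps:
V = 6 (V = 3 + 3 = 6)
X = 62 (X = 6*((5 - 1*(-2)) - 1*(-4)) - 4 = 6*((5 + 2) + 4) - 4 = 6*(7 + 4) - 4 = 6*11 - 4 = 66 - 4 = 62)
y(C) = 186*C (y(C) = (3*C)*62 = 186*C)
x(P) = 8 (x(P) = -2*(-1 - 3) = -2*(-4) = 8)
-1603*x(y(-2)) = -1603*8 = -12824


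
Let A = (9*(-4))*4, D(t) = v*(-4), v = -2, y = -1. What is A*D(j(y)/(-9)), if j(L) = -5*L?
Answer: -1152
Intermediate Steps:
D(t) = 8 (D(t) = -2*(-4) = 8)
A = -144 (A = -36*4 = -144)
A*D(j(y)/(-9)) = -144*8 = -1152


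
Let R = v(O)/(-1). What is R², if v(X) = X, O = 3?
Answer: 9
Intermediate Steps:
R = -3 (R = 3/(-1) = 3*(-1) = -3)
R² = (-3)² = 9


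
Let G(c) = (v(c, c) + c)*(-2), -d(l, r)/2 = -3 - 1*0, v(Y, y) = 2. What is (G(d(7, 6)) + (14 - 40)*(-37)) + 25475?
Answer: 26421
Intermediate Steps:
d(l, r) = 6 (d(l, r) = -2*(-3 - 1*0) = -2*(-3 + 0) = -2*(-3) = 6)
G(c) = -4 - 2*c (G(c) = (2 + c)*(-2) = -4 - 2*c)
(G(d(7, 6)) + (14 - 40)*(-37)) + 25475 = ((-4 - 2*6) + (14 - 40)*(-37)) + 25475 = ((-4 - 12) - 26*(-37)) + 25475 = (-16 + 962) + 25475 = 946 + 25475 = 26421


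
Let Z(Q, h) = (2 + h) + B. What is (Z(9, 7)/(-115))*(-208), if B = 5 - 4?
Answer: 416/23 ≈ 18.087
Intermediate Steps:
B = 1
Z(Q, h) = 3 + h (Z(Q, h) = (2 + h) + 1 = 3 + h)
(Z(9, 7)/(-115))*(-208) = ((3 + 7)/(-115))*(-208) = -1/115*10*(-208) = -2/23*(-208) = 416/23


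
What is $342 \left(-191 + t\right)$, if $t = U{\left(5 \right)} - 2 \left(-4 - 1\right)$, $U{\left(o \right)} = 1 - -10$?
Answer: $-58140$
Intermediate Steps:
$U{\left(o \right)} = 11$ ($U{\left(o \right)} = 1 + 10 = 11$)
$t = 21$ ($t = 11 - 2 \left(-4 - 1\right) = 11 - -10 = 11 + 10 = 21$)
$342 \left(-191 + t\right) = 342 \left(-191 + 21\right) = 342 \left(-170\right) = -58140$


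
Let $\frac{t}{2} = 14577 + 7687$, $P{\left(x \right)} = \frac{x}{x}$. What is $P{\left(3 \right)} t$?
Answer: $44528$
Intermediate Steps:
$P{\left(x \right)} = 1$
$t = 44528$ ($t = 2 \left(14577 + 7687\right) = 2 \cdot 22264 = 44528$)
$P{\left(3 \right)} t = 1 \cdot 44528 = 44528$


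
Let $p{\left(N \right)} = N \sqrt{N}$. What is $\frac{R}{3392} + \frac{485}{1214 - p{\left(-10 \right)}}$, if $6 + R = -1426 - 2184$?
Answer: $\frac{- 565 \sqrt{10} + 42886 i}{106 \left(- 607 i + 5 \sqrt{10}\right)} \approx -0.6668 - 0.010399 i$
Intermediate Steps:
$R = -3616$ ($R = -6 - 3610 = -3616$)
$p{\left(N \right)} = N^{\frac{3}{2}}$
$\frac{R}{3392} + \frac{485}{1214 - p{\left(-10 \right)}} = - \frac{3616}{3392} + \frac{485}{1214 - \left(-10\right)^{\frac{3}{2}}} = \left(-3616\right) \frac{1}{3392} + \frac{485}{1214 - - 10 i \sqrt{10}} = - \frac{113}{106} + \frac{485}{1214 + 10 i \sqrt{10}}$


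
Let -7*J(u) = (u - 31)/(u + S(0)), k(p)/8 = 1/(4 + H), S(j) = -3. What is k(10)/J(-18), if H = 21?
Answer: -24/25 ≈ -0.96000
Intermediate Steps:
k(p) = 8/25 (k(p) = 8/(4 + 21) = 8/25)
J(u) = -(-31 + u)/(7*(-3 + u)) (J(u) = -(u - 31)/(7*(u - 3)) = -(-31 + u)/(7*(-3 + u)))
k(10)/J(-18) = 8/(25*(((31 - 1*(-18))/(7*(-3 - 18))))) = 8/(25*(((⅐)*(31 + 18)/(-21)))) = 8/(25*(((⅐)*(-1/21)*49))) = 8/(25*(-⅓)) = (8/25)*(-3) = -24/25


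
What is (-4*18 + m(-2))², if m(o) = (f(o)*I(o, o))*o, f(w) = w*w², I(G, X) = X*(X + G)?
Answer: 3136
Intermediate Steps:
I(G, X) = X*(G + X)
f(w) = w³
m(o) = 2*o⁶ (m(o) = (o³*(o*(o + o)))*o = (o³*(o*(2*o)))*o = (o³*(2*o²))*o = (2*o⁵)*o = 2*o⁶)
(-4*18 + m(-2))² = (-4*18 + 2*(-2)⁶)² = (-72 + 2*64)² = (-72 + 128)² = 56² = 3136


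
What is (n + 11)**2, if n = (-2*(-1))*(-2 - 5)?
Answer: 9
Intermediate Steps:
n = -14 (n = 2*(-7) = -14)
(n + 11)**2 = (-14 + 11)**2 = (-3)**2 = 9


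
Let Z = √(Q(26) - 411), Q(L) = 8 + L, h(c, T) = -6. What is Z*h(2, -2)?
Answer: -6*I*√377 ≈ -116.5*I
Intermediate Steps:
Z = I*√377 (Z = √((8 + 26) - 411) = √(34 - 411) = √(-377) = I*√377 ≈ 19.417*I)
Z*h(2, -2) = (I*√377)*(-6) = -6*I*√377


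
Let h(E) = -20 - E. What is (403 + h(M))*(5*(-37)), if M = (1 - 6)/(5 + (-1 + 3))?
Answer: -496910/7 ≈ -70987.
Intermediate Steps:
M = -5/7 (M = -5/(5 + 2) = -5/7 ≈ -0.71429)
(403 + h(M))*(5*(-37)) = (403 + (-20 - 1*(-5/7)))*(5*(-37)) = (403 + (-20 + 5/7))*(-185) = (403 - 135/7)*(-185) = (2686/7)*(-185) = -496910/7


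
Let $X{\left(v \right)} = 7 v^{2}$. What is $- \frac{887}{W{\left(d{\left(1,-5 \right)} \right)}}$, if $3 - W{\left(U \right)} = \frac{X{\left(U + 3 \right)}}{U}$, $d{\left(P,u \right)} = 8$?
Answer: $\frac{7096}{823} \approx 8.6221$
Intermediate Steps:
$W{\left(U \right)} = 3 - \frac{7 \left(3 + U\right)^{2}}{U}$ ($W{\left(U \right)} = 3 - \frac{7 \left(U + 3\right)^{2}}{U} = 3 - \frac{7 \left(3 + U\right)^{2}}{U}$)
$- \frac{887}{W{\left(d{\left(1,-5 \right)} \right)}} = - \frac{887}{3 - \frac{7 \left(3 + 8\right)^{2}}{8}} = - \frac{887}{3 - \frac{7 \cdot 11^{2}}{8}} = - \frac{887}{3 - \frac{7}{8} \cdot 121} = - \frac{887}{3 - \frac{847}{8}} = - \frac{887}{- \frac{823}{8}} = \left(-887\right) \left(- \frac{8}{823}\right) = \frac{7096}{823}$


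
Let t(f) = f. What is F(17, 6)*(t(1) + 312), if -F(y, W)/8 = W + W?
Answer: -30048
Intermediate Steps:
F(y, W) = -16*W (F(y, W) = -8*(W + W) = -16*W)
F(17, 6)*(t(1) + 312) = (-16*6)*(1 + 312) = -96*313 = -30048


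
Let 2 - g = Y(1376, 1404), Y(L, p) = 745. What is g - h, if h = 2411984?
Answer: -2412727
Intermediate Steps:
g = -743 (g = 2 - 1*745 = 2 - 745 = -743)
g - h = -743 - 1*2411984 = -743 - 2411984 = -2412727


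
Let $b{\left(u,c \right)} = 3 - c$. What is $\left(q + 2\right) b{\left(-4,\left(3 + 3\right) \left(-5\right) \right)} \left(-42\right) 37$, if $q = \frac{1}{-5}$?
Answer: $- \frac{461538}{5} \approx -92308.0$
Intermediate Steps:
$q = - \frac{1}{5} \approx -0.2$
$\left(q + 2\right) b{\left(-4,\left(3 + 3\right) \left(-5\right) \right)} \left(-42\right) 37 = \left(- \frac{1}{5} + 2\right) \left(3 - \left(3 + 3\right) \left(-5\right)\right) \left(-42\right) 37 = \frac{9 \left(3 - 6 \left(-5\right)\right)}{5} \left(-42\right) 37 = \frac{9 \left(3 - -30\right)}{5} \left(-42\right) 37 = \frac{9 \left(3 + 30\right)}{5} \left(-42\right) 37 = \frac{9}{5} \cdot 33 \left(-42\right) 37 = \frac{297}{5} \left(-42\right) 37 = \left(- \frac{12474}{5}\right) 37 = - \frac{461538}{5}$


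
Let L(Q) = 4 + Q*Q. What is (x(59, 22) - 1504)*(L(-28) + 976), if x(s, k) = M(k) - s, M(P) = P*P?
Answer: -1903356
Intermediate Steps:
M(P) = P²
L(Q) = 4 + Q²
x(s, k) = k² - s
(x(59, 22) - 1504)*(L(-28) + 976) = ((22² - 1*59) - 1504)*((4 + (-28)²) + 976) = ((484 - 59) - 1504)*((4 + 784) + 976) = (425 - 1504)*(788 + 976) = -1079*1764 = -1903356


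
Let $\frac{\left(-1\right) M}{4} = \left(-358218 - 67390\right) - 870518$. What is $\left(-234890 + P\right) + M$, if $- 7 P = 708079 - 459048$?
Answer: $\frac{34398267}{7} \approx 4.914 \cdot 10^{6}$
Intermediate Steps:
$M = 5184504$ ($M = - 4 \left(\left(-358218 - 67390\right) - 870518\right) = - 4 \left(-425608 - 870518\right) = \left(-4\right) \left(-1296126\right) = 5184504$)
$P = - \frac{249031}{7}$ ($P = - \frac{708079 - 459048}{7} = \left(- \frac{1}{7}\right) 249031 = - \frac{249031}{7} \approx -35576.0$)
$\left(-234890 + P\right) + M = \left(-234890 - \frac{249031}{7}\right) + 5184504 = - \frac{1893261}{7} + 5184504 = \frac{34398267}{7}$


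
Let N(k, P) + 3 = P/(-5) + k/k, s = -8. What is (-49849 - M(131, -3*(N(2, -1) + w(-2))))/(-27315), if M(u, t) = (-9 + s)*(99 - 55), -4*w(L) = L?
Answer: 16367/9105 ≈ 1.7976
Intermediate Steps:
w(L) = -L/4
N(k, P) = -2 - P/5 (N(k, P) = -3 + (P/(-5) + k/k) = -3 + (P*(-1/5) + 1) = -3 + (-P/5 + 1) = -3 + (1 - P/5) = -2 - P/5)
M(u, t) = -748 (M(u, t) = (-9 - 8)*(99 - 55) = -17*44 = -748)
(-49849 - M(131, -3*(N(2, -1) + w(-2))))/(-27315) = (-49849 - 1*(-748))/(-27315) = (-49849 + 748)*(-1/27315) = -49101*(-1/27315) = 16367/9105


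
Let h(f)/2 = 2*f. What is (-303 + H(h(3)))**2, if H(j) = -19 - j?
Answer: 111556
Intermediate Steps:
h(f) = 4*f (h(f) = 2*(2*f) = 4*f)
(-303 + H(h(3)))**2 = (-303 + (-19 - 4*3))**2 = (-303 + (-19 - 1*12))**2 = (-303 + (-19 - 12))**2 = (-303 - 31)**2 = (-334)**2 = 111556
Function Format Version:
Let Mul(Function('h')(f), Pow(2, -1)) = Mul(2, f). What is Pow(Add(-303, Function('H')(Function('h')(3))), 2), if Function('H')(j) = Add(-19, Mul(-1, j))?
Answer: 111556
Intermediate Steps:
Function('h')(f) = Mul(4, f) (Function('h')(f) = Mul(2, Mul(2, f)) = Mul(4, f))
Pow(Add(-303, Function('H')(Function('h')(3))), 2) = Pow(Add(-303, Add(-19, Mul(-1, Mul(4, 3)))), 2) = Pow(Add(-303, Add(-19, Mul(-1, 12))), 2) = Pow(Add(-303, Add(-19, -12)), 2) = Pow(Add(-303, -31), 2) = Pow(-334, 2) = 111556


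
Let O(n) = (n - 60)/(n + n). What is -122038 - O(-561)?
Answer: -45642419/374 ≈ -1.2204e+5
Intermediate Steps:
O(n) = (-60 + n)/(2*n) (O(n) = (-60 + n)/((2*n)) = (-60 + n)*(1/(2*n)) = (-60 + n)/(2*n))
-122038 - O(-561) = -122038 - (-60 - 561)/(2*(-561)) = -122038 - (-1)*(-621)/(2*561) = -122038 - 1*207/374 = -122038 - 207/374 = -45642419/374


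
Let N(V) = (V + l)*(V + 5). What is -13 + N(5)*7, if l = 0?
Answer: 337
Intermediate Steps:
N(V) = V*(5 + V) (N(V) = (V + 0)*(V + 5) = V*(5 + V))
-13 + N(5)*7 = -13 + (5*(5 + 5))*7 = -13 + (5*10)*7 = -13 + 50*7 = -13 + 350 = 337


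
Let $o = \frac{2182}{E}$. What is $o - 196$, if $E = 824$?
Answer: $- \frac{79661}{412} \approx -193.35$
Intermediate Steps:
$o = \frac{1091}{412}$ ($o = \frac{2182}{824} = 2182 \cdot \frac{1}{824} = \frac{1091}{412} \approx 2.6481$)
$o - 196 = \frac{1091}{412} - 196 = - \frac{79661}{412}$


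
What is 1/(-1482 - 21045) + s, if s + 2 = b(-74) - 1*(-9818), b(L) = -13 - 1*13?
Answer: 220539329/22527 ≈ 9790.0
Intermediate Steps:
b(L) = -26 (b(L) = -13 - 13 = -26)
s = 9790 (s = -2 + (-26 - 1*(-9818)) = -2 + (-26 + 9818) = -2 + 9792 = 9790)
1/(-1482 - 21045) + s = 1/(-1482 - 21045) + 9790 = 1/(-22527) + 9790 = -1/22527 + 9790 = 220539329/22527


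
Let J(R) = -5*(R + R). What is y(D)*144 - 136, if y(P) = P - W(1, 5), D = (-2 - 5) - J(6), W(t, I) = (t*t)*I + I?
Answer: 6056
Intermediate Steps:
J(R) = -10*R
W(t, I) = I + I*t**2 (W(t, I) = t**2*I + I = I*t**2 + I = I + I*t**2)
D = 53 (D = (-2 - 5) - (-10)*6 = -7 - 1*(-60) = -7 + 60 = 53)
y(P) = -10 + P (y(P) = P - 5*(1 + 1**2) = P - 5*(1 + 1) = P - 5*2 = P - 1*10 = P - 10 = -10 + P)
y(D)*144 - 136 = (-10 + 53)*144 - 136 = 43*144 - 136 = 6192 - 136 = 6056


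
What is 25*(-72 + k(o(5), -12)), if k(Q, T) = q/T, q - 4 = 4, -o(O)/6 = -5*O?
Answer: -5450/3 ≈ -1816.7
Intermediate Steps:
o(O) = 30*O (o(O) = -(-30)*O = 30*O)
q = 8 (q = 4 + 4 = 8)
k(Q, T) = 8/T
25*(-72 + k(o(5), -12)) = 25*(-72 + 8/(-12)) = 25*(-72 + 8*(-1/12)) = 25*(-72 - ⅔) = 25*(-218/3) = -5450/3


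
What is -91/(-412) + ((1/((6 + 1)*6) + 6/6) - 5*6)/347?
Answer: 412415/3002244 ≈ 0.13737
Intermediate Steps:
-91/(-412) + ((1/((6 + 1)*6) + 6/6) - 5*6)/347 = -91*(-1/412) + (((⅙)/7 + 6*(⅙)) - 30)*(1/347) = 91/412 + (((⅐)*(⅙) + 1) - 30)*(1/347) = 91/412 + ((1/42 + 1) - 30)*(1/347) = 91/412 + (43/42 - 30)*(1/347) = 91/412 - 1217/42*1/347 = 91/412 - 1217/14574 = 412415/3002244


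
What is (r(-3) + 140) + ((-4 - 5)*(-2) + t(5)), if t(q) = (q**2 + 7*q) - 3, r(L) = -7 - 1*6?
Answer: 202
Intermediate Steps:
r(L) = -13 (r(L) = -7 - 6 = -13)
t(q) = -3 + q**2 + 7*q
(r(-3) + 140) + ((-4 - 5)*(-2) + t(5)) = (-13 + 140) + ((-4 - 5)*(-2) + (-3 + 5**2 + 7*5)) = 127 + (-9*(-2) + (-3 + 25 + 35)) = 127 + (18 + 57) = 127 + 75 = 202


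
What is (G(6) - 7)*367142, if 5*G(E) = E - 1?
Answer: -2202852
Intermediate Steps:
G(E) = -1/5 + E/5 (G(E) = (E - 1)/5 = (-1 + E)/5 = -1/5 + E/5)
(G(6) - 7)*367142 = ((-1/5 + (1/5)*6) - 7)*367142 = ((-1/5 + 6/5) - 7)*367142 = (1 - 7)*367142 = -6*367142 = -2202852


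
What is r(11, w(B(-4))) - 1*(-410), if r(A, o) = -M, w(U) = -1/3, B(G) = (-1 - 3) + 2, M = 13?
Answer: 397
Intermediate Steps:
B(G) = -2 (B(G) = -4 + 2 = -2)
w(U) = -⅓ (w(U) = -1*⅓ = -⅓)
r(A, o) = -13 (r(A, o) = -1*13 = -13)
r(11, w(B(-4))) - 1*(-410) = -13 - 1*(-410) = -13 + 410 = 397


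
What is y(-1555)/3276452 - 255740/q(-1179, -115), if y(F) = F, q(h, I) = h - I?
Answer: 5512619605/22935164 ≈ 240.36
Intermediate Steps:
y(-1555)/3276452 - 255740/q(-1179, -115) = -1555/3276452 - 255740/(-1179 - 1*(-115)) = -1555*1/3276452 - 255740/(-1179 + 115) = -1555/3276452 - 255740/(-1064) = -1555/3276452 - 255740*(-1/1064) = -1555/3276452 + 3365/14 = 5512619605/22935164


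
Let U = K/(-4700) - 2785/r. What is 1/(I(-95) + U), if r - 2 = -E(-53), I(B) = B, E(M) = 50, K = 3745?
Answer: -11280/426113 ≈ -0.026472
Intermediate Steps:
r = -48 (r = 2 - 1*50 = 2 - 50 = -48)
U = 645487/11280 (U = 3745/(-4700) - 2785/(-48) = 3745*(-1/4700) - 2785*(-1/48) = -749/940 + 2785/48 = 645487/11280 ≈ 57.224)
1/(I(-95) + U) = 1/(-95 + 645487/11280) = 1/(-426113/11280) = -11280/426113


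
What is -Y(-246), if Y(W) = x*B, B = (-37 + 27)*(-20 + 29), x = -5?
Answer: -450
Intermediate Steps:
B = -90 (B = -10*9 = -90)
Y(W) = 450 (Y(W) = -5*(-90) = 450)
-Y(-246) = -1*450 = -450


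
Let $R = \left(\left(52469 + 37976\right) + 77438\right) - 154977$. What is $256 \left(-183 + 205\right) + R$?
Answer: $18538$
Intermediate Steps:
$R = 12906$ ($R = \left(90445 + 77438\right) - 154977 = 167883 - 154977 = 12906$)
$256 \left(-183 + 205\right) + R = 256 \left(-183 + 205\right) + 12906 = 256 \cdot 22 + 12906 = 5632 + 12906 = 18538$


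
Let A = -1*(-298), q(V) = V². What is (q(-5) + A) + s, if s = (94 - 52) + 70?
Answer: 435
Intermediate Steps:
s = 112 (s = 42 + 70 = 112)
A = 298
(q(-5) + A) + s = ((-5)² + 298) + 112 = (25 + 298) + 112 = 323 + 112 = 435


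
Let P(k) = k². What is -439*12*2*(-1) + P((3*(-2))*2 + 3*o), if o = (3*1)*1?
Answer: 10545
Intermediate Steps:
o = 3 (o = 3*1 = 3)
-439*12*2*(-1) + P((3*(-2))*2 + 3*o) = -439*12*2*(-1) + ((3*(-2))*2 + 3*3)² = -10536*(-1) + (-6*2 + 9)² = -439*(-24) + (-12 + 9)² = 10536 + (-3)² = 10536 + 9 = 10545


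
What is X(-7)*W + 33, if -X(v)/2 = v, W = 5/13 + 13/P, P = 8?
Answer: 3179/52 ≈ 61.135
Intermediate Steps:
W = 209/104 (W = 5/13 + 13/8 = 209/104 ≈ 2.0096)
X(v) = -2*v
X(-7)*W + 33 = -2*(-7)*(209/104) + 33 = 14*(209/104) + 33 = 1463/52 + 33 = 3179/52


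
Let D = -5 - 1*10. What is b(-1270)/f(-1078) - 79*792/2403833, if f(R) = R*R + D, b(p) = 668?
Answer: -71102572748/2793419810477 ≈ -0.025454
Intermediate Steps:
D = -15 (D = -5 - 10 = -15)
f(R) = -15 + R**2 (f(R) = R*R - 15 = R**2 - 15 = -15 + R**2)
b(-1270)/f(-1078) - 79*792/2403833 = 668/(-15 + (-1078)**2) - 79*792/2403833 = 668/(-15 + 1162084) - 62568*1/2403833 = 668/1162069 - 62568/2403833 = -71102572748/2793419810477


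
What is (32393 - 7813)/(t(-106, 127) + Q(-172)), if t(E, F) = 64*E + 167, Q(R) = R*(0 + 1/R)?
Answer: -6145/1654 ≈ -3.7152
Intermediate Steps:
Q(R) = 1 (Q(R) = R/R = 1)
t(E, F) = 167 + 64*E
(32393 - 7813)/(t(-106, 127) + Q(-172)) = (32393 - 7813)/((167 + 64*(-106)) + 1) = 24580/((167 - 6784) + 1) = 24580/(-6617 + 1) = 24580/(-6616) = 24580*(-1/6616) = -6145/1654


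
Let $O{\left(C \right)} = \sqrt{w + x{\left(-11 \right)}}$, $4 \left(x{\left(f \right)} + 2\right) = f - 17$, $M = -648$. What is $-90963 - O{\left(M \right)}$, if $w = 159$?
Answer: $-90963 - 5 \sqrt{6} \approx -90975.0$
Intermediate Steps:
$x{\left(f \right)} = - \frac{25}{4} + \frac{f}{4}$ ($x{\left(f \right)} = -2 + \frac{f - 17}{4} = -2 + \frac{-17 + f}{4} = -2 + \left(- \frac{17}{4} + \frac{f}{4}\right) = - \frac{25}{4} + \frac{f}{4}$)
$O{\left(C \right)} = 5 \sqrt{6}$ ($O{\left(C \right)} = \sqrt{159 + \left(- \frac{25}{4} + \frac{1}{4} \left(-11\right)\right)} = \sqrt{159 - 9} = \sqrt{150} = 5 \sqrt{6}$)
$-90963 - O{\left(M \right)} = -90963 - 5 \sqrt{6}$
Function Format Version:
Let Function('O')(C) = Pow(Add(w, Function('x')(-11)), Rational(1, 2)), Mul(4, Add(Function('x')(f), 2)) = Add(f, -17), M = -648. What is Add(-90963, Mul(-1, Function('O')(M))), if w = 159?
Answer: Add(-90963, Mul(-5, Pow(6, Rational(1, 2)))) ≈ -90975.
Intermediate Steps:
Function('x')(f) = Add(Rational(-25, 4), Mul(Rational(1, 4), f)) (Function('x')(f) = Add(-2, Mul(Rational(1, 4), Add(f, -17))) = Add(-2, Mul(Rational(1, 4), Add(-17, f))) = Add(-2, Add(Rational(-17, 4), Mul(Rational(1, 4), f))) = Add(Rational(-25, 4), Mul(Rational(1, 4), f)))
Function('O')(C) = Mul(5, Pow(6, Rational(1, 2))) (Function('O')(C) = Pow(Add(159, Add(Rational(-25, 4), Mul(Rational(1, 4), -11))), Rational(1, 2)) = Pow(Add(159, Add(Rational(-25, 4), Rational(-11, 4))), Rational(1, 2)) = Pow(Add(159, -9), Rational(1, 2)) = Pow(150, Rational(1, 2)) = Mul(5, Pow(6, Rational(1, 2))))
Add(-90963, Mul(-1, Function('O')(M))) = Add(-90963, Mul(-1, Mul(5, Pow(6, Rational(1, 2))))) = Add(-90963, Mul(-5, Pow(6, Rational(1, 2))))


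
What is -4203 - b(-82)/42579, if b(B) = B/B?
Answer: -178959538/42579 ≈ -4203.0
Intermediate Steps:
b(B) = 1
-4203 - b(-82)/42579 = -4203 - 1/42579 = -178959538/42579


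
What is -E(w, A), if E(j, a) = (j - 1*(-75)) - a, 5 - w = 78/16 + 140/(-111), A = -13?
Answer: -79375/888 ≈ -89.386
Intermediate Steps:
w = 1231/888 (w = 5 - (78/16 + 140/(-111)) = 5 - (78*(1/16) + 140*(-1/111)) = 5 - (39/8 - 140/111) = 5 - 1*3209/888 = 5 - 3209/888 = 1231/888 ≈ 1.3863)
E(j, a) = 75 + j - a (E(j, a) = (j + 75) - a = (75 + j) - a = 75 + j - a)
-E(w, A) = -(75 + 1231/888 - 1*(-13)) = -(75 + 1231/888 + 13) = -1*79375/888 = -79375/888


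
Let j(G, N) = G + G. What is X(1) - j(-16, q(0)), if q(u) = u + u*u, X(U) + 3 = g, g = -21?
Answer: 8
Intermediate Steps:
X(U) = -24 (X(U) = -3 - 21 = -24)
q(u) = u + u²
j(G, N) = 2*G
X(1) - j(-16, q(0)) = -24 - 2*(-16) = -24 - 1*(-32) = -24 + 32 = 8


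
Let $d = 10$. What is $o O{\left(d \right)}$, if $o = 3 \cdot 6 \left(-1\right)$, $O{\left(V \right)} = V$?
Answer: $-180$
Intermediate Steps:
$o = -18$ ($o = 18 \left(-1\right) = -18$)
$o O{\left(d \right)} = \left(-18\right) 10 = -180$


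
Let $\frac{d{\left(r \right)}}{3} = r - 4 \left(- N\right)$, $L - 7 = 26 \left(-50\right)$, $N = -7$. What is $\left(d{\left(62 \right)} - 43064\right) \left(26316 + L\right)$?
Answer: $-1075038126$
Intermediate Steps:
$L = -1293$ ($L = 7 + 26 \left(-50\right) = 7 - 1300 = -1293$)
$d{\left(r \right)} = -84 + 3 r$ ($d{\left(r \right)} = 3 \left(r - 4 \left(\left(-1\right) \left(-7\right)\right)\right) = 3 \left(r - 28\right) = 3 \left(-28 + r\right) = -84 + 3 r$)
$\left(d{\left(62 \right)} - 43064\right) \left(26316 + L\right) = \left(\left(-84 + 3 \cdot 62\right) - 43064\right) \left(26316 - 1293\right) = \left(\left(-84 + 186\right) - 43064\right) 25023 = \left(102 - 43064\right) 25023 = \left(-42962\right) 25023 = -1075038126$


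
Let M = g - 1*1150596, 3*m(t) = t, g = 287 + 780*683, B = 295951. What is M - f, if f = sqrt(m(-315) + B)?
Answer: -617569 - sqrt(295846) ≈ -6.1811e+5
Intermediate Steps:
g = 533027 (g = 287 + 532740 = 533027)
m(t) = t/3
M = -617569 (M = 533027 - 1*1150596 = 533027 - 1150596 = -617569)
f = sqrt(295846) (f = sqrt((1/3)*(-315) + 295951) = sqrt(-105 + 295951) = sqrt(295846) ≈ 543.92)
M - f = -617569 - sqrt(295846)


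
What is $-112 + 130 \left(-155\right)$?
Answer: $-20262$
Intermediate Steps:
$-112 + 130 \left(-155\right) = -112 - 20150 = -20262$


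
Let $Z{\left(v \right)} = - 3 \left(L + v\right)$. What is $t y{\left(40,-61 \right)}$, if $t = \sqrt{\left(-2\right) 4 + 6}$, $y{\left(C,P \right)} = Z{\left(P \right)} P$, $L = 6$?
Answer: $- 10065 i \sqrt{2} \approx - 14234.0 i$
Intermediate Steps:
$Z{\left(v \right)} = -18 - 3 v$ ($Z{\left(v \right)} = - 3 \left(6 + v\right) = -18 - 3 v$)
$y{\left(C,P \right)} = P \left(-18 - 3 P\right)$ ($y{\left(C,P \right)} = \left(-18 - 3 P\right) P = P \left(-18 - 3 P\right)$)
$t = i \sqrt{2}$ ($t = \sqrt{-8 + 6} = \sqrt{-2} = i \sqrt{2} \approx 1.4142 i$)
$t y{\left(40,-61 \right)} = i \sqrt{2} \left(\left(-3\right) \left(-61\right) \left(6 - 61\right)\right) = i \sqrt{2} \left(\left(-3\right) \left(-61\right) \left(-55\right)\right) = i \sqrt{2} \left(-10065\right) = - 10065 i \sqrt{2}$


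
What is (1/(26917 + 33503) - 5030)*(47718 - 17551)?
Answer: -9168131374033/60420 ≈ -1.5174e+8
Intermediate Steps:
(1/(26917 + 33503) - 5030)*(47718 - 17551) = (1/60420 - 5030)*30167 = -303912599/60420*30167 = -9168131374033/60420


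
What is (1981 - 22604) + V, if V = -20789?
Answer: -41412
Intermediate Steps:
(1981 - 22604) + V = (1981 - 22604) - 20789 = -20623 - 20789 = -41412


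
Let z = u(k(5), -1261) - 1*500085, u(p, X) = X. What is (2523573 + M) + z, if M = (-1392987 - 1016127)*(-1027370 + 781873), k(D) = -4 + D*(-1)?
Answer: 591432281885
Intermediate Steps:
k(D) = -4 - D
M = 591430259658 (M = -2409114*(-245497) = 591430259658)
z = -501346 (z = -1261 - 1*500085 = -1261 - 500085 = -501346)
(2523573 + M) + z = (2523573 + 591430259658) - 501346 = 591432783231 - 501346 = 591432281885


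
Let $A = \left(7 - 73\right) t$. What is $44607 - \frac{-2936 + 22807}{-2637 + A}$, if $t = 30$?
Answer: $\frac{205970390}{4617} \approx 44611.0$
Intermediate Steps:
$A = -1980$ ($A = \left(7 - 73\right) 30 = \left(-66\right) 30 = -1980$)
$44607 - \frac{-2936 + 22807}{-2637 + A} = 44607 - \frac{-2936 + 22807}{-2637 - 1980} = 44607 - \frac{19871}{-4617} = 44607 - 19871 \left(- \frac{1}{4617}\right) = 44607 - - \frac{19871}{4617} = 44607 + \frac{19871}{4617} = \frac{205970390}{4617}$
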